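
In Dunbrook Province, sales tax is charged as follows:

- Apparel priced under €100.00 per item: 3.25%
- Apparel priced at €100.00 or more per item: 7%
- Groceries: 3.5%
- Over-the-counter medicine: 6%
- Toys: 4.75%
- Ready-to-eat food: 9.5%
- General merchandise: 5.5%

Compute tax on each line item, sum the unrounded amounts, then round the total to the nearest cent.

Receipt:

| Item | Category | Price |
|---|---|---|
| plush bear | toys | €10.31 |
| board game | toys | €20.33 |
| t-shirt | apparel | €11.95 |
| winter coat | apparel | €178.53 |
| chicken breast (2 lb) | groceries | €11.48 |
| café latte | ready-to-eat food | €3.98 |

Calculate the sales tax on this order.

€15.12

Plush bear €10.31: toys → 4.75% → €0.489725
Board game €20.33: toys → 4.75% → €0.965675
T-shirt €11.95: apparel, under €100.00 → 3.25% → €0.388375
Winter coat €178.53: apparel, €100.00 or more → 7% → €12.4971
Chicken breast (2 lb) €11.48: groceries → 3.5% → €0.4018
Café latte €3.98: ready-to-eat food → 9.5% → €0.3781
Unrounded tax sum = €15.120775 → €15.12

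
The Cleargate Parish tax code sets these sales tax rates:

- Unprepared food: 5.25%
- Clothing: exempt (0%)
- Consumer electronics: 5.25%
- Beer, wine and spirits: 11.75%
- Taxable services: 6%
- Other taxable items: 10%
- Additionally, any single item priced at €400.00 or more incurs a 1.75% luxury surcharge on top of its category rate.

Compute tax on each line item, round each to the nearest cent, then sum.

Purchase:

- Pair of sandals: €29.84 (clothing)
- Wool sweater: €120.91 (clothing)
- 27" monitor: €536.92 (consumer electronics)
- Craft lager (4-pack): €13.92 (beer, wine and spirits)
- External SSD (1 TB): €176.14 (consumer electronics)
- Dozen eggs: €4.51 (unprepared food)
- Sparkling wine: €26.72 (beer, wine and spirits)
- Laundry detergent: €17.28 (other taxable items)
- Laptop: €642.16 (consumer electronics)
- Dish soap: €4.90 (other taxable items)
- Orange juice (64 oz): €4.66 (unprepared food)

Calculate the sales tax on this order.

Pair of sandals €29.84: clothing → 0% → €0.00
Wool sweater €120.91: clothing → 0% → €0.00
27" monitor €536.92: consumer electronics → 5.25% + 1.75% surcharge = 7% → €37.58
Craft lager (4-pack) €13.92: beer, wine and spirits → 11.75% → €1.64
External SSD (1 TB) €176.14: consumer electronics → 5.25% → €9.25
Dozen eggs €4.51: unprepared food → 5.25% → €0.24
Sparkling wine €26.72: beer, wine and spirits → 11.75% → €3.14
Laundry detergent €17.28: other taxable items → 10% → €1.73
Laptop €642.16: consumer electronics → 5.25% + 1.75% surcharge = 7% → €44.95
Dish soap €4.90: other taxable items → 10% → €0.49
Orange juice (64 oz) €4.66: unprepared food → 5.25% → €0.24
Total tax = €37.58 + €1.64 + €9.25 + €0.24 + €3.14 + €1.73 + €44.95 + €0.49 + €0.24 = €99.26

€99.26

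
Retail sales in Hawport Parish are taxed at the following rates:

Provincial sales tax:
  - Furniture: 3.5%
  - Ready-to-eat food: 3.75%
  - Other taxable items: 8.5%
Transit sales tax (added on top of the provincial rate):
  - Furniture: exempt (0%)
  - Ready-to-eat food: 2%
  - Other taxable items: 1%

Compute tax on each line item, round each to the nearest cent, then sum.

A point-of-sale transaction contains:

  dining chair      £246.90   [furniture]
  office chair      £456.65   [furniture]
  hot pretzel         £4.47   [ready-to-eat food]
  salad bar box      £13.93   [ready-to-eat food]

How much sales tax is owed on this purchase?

£25.68

Dining chair £246.90: furniture → 3.5% + 0% transit = 3.5% → £8.64
Office chair £456.65: furniture → 3.5% + 0% transit = 3.5% → £15.98
Hot pretzel £4.47: ready-to-eat food → 3.75% + 2% transit = 5.75% → £0.26
Salad bar box £13.93: ready-to-eat food → 3.75% + 2% transit = 5.75% → £0.80
Total tax = £8.64 + £15.98 + £0.26 + £0.80 = £25.68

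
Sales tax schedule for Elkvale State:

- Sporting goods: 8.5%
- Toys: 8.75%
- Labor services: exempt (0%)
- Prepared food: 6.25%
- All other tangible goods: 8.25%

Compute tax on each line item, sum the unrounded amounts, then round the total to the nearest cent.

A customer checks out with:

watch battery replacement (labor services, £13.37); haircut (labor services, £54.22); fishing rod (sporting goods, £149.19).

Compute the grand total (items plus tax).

Watch battery replacement £13.37: labor services → 0% → £0.00
Haircut £54.22: labor services → 0% → £0.00
Fishing rod £149.19: sporting goods → 8.5% → £12.68115
Subtotal = £216.78; unrounded tax = £12.68115 → £12.68; total due = £229.46

£229.46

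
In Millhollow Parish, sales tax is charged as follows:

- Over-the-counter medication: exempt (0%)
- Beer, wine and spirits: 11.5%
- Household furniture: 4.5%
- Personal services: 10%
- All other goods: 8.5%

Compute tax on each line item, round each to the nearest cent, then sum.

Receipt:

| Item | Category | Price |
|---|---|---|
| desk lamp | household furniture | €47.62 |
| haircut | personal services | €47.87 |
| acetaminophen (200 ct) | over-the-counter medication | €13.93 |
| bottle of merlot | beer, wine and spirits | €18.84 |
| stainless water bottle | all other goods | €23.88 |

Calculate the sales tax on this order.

Desk lamp €47.62: household furniture → 4.5% → €2.14
Haircut €47.87: personal services → 10% → €4.79
Acetaminophen (200 ct) €13.93: over-the-counter medication → 0% → €0.00
Bottle of merlot €18.84: beer, wine and spirits → 11.5% → €2.17
Stainless water bottle €23.88: all other goods → 8.5% → €2.03
Total tax = €2.14 + €4.79 + €2.17 + €2.03 = €11.13

€11.13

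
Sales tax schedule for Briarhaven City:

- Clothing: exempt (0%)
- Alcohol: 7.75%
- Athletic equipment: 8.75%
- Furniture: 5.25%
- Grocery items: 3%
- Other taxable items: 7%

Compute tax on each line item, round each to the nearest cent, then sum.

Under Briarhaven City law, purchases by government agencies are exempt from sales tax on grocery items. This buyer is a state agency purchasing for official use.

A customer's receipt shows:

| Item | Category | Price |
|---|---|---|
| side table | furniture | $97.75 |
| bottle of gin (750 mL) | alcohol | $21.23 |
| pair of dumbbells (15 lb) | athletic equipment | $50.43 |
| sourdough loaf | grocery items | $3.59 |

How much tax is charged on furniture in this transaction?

$5.13

Side table $97.75: furniture → 5.25% → $5.13
Tax on furniture = $5.13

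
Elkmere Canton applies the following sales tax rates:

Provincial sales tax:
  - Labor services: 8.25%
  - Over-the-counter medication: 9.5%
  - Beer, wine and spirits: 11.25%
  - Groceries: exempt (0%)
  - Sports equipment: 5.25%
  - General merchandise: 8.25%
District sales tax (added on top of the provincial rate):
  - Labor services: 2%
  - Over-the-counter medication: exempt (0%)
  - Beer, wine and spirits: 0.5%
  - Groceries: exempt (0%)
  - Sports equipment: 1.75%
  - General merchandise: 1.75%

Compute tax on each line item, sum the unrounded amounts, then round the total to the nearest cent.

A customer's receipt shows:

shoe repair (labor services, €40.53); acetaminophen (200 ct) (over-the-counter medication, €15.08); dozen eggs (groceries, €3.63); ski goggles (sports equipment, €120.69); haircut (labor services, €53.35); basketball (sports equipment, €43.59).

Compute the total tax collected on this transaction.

Shoe repair €40.53: labor services → 8.25% + 2% district = 10.25% → €4.154325
Acetaminophen (200 ct) €15.08: over-the-counter medication → 9.5% + 0% district = 9.5% → €1.4326
Dozen eggs €3.63: groceries → 0% + 0% district = 0% → €0.00
Ski goggles €120.69: sports equipment → 5.25% + 1.75% district = 7% → €8.4483
Haircut €53.35: labor services → 8.25% + 2% district = 10.25% → €5.468375
Basketball €43.59: sports equipment → 5.25% + 1.75% district = 7% → €3.0513
Unrounded tax sum = €22.5549 → €22.55

€22.55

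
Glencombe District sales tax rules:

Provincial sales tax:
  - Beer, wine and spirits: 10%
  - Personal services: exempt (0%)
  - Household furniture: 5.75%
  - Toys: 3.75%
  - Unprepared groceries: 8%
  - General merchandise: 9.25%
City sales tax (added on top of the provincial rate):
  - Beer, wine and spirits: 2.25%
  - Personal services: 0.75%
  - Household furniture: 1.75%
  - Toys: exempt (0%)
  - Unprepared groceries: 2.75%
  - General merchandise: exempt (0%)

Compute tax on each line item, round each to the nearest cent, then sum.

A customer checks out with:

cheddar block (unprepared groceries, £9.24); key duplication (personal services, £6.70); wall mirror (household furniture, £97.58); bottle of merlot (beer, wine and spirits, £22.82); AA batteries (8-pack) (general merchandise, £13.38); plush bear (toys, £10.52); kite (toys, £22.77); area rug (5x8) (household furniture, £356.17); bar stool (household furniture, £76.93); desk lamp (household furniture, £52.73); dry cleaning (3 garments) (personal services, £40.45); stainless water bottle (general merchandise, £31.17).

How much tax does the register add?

Cheddar block £9.24: unprepared groceries → 8% + 2.75% city = 10.75% → £0.99
Key duplication £6.70: personal services → 0% + 0.75% city = 0.75% → £0.05
Wall mirror £97.58: household furniture → 5.75% + 1.75% city = 7.5% → £7.32
Bottle of merlot £22.82: beer, wine and spirits → 10% + 2.25% city = 12.25% → £2.80
AA batteries (8-pack) £13.38: general merchandise → 9.25% + 0% city = 9.25% → £1.24
Plush bear £10.52: toys → 3.75% + 0% city = 3.75% → £0.39
Kite £22.77: toys → 3.75% + 0% city = 3.75% → £0.85
Area rug (5x8) £356.17: household furniture → 5.75% + 1.75% city = 7.5% → £26.71
Bar stool £76.93: household furniture → 5.75% + 1.75% city = 7.5% → £5.77
Desk lamp £52.73: household furniture → 5.75% + 1.75% city = 7.5% → £3.95
Dry cleaning (3 garments) £40.45: personal services → 0% + 0.75% city = 0.75% → £0.30
Stainless water bottle £31.17: general merchandise → 9.25% + 0% city = 9.25% → £2.88
Total tax = £0.99 + £0.05 + £7.32 + £2.80 + £1.24 + £0.39 + £0.85 + £26.71 + £5.77 + £3.95 + £0.30 + £2.88 = £53.25

£53.25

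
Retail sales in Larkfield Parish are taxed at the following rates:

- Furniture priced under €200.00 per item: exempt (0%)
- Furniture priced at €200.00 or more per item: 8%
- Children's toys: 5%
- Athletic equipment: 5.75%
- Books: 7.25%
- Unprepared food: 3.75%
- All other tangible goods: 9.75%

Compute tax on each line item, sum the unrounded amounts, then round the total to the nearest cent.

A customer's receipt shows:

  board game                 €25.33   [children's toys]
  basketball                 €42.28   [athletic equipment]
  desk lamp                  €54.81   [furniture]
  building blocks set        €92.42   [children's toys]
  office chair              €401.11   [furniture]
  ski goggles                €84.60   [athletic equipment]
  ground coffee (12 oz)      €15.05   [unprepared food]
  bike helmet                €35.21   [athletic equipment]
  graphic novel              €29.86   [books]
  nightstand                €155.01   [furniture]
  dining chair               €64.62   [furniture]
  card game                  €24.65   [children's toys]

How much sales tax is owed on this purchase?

Board game €25.33: children's toys → 5% → €1.2665
Basketball €42.28: athletic equipment → 5.75% → €2.4311
Desk lamp €54.81: furniture, under €200.00 → 0% → €0.00
Building blocks set €92.42: children's toys → 5% → €4.621
Office chair €401.11: furniture, €200.00 or more → 8% → €32.0888
Ski goggles €84.60: athletic equipment → 5.75% → €4.8645
Ground coffee (12 oz) €15.05: unprepared food → 3.75% → €0.564375
Bike helmet €35.21: athletic equipment → 5.75% → €2.024575
Graphic novel €29.86: books → 7.25% → €2.16485
Nightstand €155.01: furniture, under €200.00 → 0% → €0.00
Dining chair €64.62: furniture, under €200.00 → 0% → €0.00
Card game €24.65: children's toys → 5% → €1.2325
Unrounded tax sum = €51.2582 → €51.26

€51.26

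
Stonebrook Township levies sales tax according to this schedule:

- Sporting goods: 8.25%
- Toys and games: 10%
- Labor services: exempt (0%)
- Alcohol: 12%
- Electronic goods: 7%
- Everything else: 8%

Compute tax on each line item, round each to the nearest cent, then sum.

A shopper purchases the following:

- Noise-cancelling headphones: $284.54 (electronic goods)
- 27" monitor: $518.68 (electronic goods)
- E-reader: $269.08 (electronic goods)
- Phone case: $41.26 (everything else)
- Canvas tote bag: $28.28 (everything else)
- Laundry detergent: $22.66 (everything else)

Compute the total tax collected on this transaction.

Noise-cancelling headphones $284.54: electronic goods → 7% → $19.92
27" monitor $518.68: electronic goods → 7% → $36.31
E-reader $269.08: electronic goods → 7% → $18.84
Phone case $41.26: everything else → 8% → $3.30
Canvas tote bag $28.28: everything else → 8% → $2.26
Laundry detergent $22.66: everything else → 8% → $1.81
Total tax = $19.92 + $36.31 + $18.84 + $3.30 + $2.26 + $1.81 = $82.44

$82.44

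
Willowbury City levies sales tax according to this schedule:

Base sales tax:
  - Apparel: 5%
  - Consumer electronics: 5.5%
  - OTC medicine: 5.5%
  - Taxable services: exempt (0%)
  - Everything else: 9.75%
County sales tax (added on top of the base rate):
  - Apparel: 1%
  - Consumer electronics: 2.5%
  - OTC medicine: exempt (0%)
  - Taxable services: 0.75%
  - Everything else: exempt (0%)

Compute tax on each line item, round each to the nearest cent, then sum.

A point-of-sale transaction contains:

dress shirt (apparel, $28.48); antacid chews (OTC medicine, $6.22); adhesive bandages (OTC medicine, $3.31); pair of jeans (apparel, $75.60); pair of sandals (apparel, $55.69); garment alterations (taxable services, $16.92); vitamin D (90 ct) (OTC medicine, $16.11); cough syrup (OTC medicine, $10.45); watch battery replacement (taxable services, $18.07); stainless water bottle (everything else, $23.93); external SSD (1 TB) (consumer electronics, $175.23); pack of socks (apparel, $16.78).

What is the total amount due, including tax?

$475.99

Dress shirt $28.48: apparel → 5% + 1% county = 6% → $1.71
Antacid chews $6.22: OTC medicine → 5.5% + 0% county = 5.5% → $0.34
Adhesive bandages $3.31: OTC medicine → 5.5% + 0% county = 5.5% → $0.18
Pair of jeans $75.60: apparel → 5% + 1% county = 6% → $4.54
Pair of sandals $55.69: apparel → 5% + 1% county = 6% → $3.34
Garment alterations $16.92: taxable services → 0% + 0.75% county = 0.75% → $0.13
Vitamin D (90 ct) $16.11: OTC medicine → 5.5% + 0% county = 5.5% → $0.89
Cough syrup $10.45: OTC medicine → 5.5% + 0% county = 5.5% → $0.57
Watch battery replacement $18.07: taxable services → 0% + 0.75% county = 0.75% → $0.14
Stainless water bottle $23.93: everything else → 9.75% + 0% county = 9.75% → $2.33
External SSD (1 TB) $175.23: consumer electronics → 5.5% + 2.5% county = 8% → $14.02
Pack of socks $16.78: apparel → 5% + 1% county = 6% → $1.01
Subtotal = $446.79; tax = $29.20; total due = $475.99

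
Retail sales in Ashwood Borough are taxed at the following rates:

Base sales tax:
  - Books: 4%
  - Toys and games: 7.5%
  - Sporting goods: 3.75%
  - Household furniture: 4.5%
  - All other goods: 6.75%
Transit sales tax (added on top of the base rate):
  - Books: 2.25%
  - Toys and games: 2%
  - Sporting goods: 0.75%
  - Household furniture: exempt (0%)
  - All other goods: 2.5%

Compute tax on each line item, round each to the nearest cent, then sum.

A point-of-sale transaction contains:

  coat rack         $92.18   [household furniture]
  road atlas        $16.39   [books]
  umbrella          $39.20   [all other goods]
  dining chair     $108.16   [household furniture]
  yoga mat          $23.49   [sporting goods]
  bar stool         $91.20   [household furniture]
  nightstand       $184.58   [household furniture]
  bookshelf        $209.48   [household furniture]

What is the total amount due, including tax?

Coat rack $92.18: household furniture → 4.5% + 0% transit = 4.5% → $4.15
Road atlas $16.39: books → 4% + 2.25% transit = 6.25% → $1.02
Umbrella $39.20: all other goods → 6.75% + 2.5% transit = 9.25% → $3.63
Dining chair $108.16: household furniture → 4.5% + 0% transit = 4.5% → $4.87
Yoga mat $23.49: sporting goods → 3.75% + 0.75% transit = 4.5% → $1.06
Bar stool $91.20: household furniture → 4.5% + 0% transit = 4.5% → $4.10
Nightstand $184.58: household furniture → 4.5% + 0% transit = 4.5% → $8.31
Bookshelf $209.48: household furniture → 4.5% + 0% transit = 4.5% → $9.43
Subtotal = $764.68; tax = $36.57; total due = $801.25

$801.25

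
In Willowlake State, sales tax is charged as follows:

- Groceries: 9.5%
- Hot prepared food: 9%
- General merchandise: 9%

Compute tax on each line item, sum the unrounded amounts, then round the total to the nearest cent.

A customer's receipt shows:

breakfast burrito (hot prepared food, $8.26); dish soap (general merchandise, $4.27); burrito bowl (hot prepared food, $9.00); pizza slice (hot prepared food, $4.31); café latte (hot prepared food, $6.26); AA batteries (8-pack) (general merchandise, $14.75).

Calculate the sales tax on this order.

Breakfast burrito $8.26: hot prepared food → 9% → $0.7434
Dish soap $4.27: general merchandise → 9% → $0.3843
Burrito bowl $9.00: hot prepared food → 9% → $0.81
Pizza slice $4.31: hot prepared food → 9% → $0.3879
Café latte $6.26: hot prepared food → 9% → $0.5634
AA batteries (8-pack) $14.75: general merchandise → 9% → $1.3275
Unrounded tax sum = $4.2165 → $4.22

$4.22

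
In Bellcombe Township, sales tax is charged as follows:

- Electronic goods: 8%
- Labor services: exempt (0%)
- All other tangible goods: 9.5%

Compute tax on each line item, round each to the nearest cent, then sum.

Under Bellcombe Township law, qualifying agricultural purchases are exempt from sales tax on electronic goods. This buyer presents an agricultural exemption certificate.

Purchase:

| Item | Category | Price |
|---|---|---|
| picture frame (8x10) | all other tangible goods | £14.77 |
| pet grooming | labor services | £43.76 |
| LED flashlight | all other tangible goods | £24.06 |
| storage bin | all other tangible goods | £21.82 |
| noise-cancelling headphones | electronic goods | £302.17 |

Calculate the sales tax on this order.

£5.76

Picture frame (8x10) £14.77: all other tangible goods → 9.5% → £1.40
Pet grooming £43.76: labor services → 0% → £0.00
LED flashlight £24.06: all other tangible goods → 9.5% → £2.29
Storage bin £21.82: all other tangible goods → 9.5% → £2.07
Noise-cancelling headphones £302.17: electronic goods, buyer-exempt → 0% → £0.00
Total tax = £1.40 + £2.29 + £2.07 = £5.76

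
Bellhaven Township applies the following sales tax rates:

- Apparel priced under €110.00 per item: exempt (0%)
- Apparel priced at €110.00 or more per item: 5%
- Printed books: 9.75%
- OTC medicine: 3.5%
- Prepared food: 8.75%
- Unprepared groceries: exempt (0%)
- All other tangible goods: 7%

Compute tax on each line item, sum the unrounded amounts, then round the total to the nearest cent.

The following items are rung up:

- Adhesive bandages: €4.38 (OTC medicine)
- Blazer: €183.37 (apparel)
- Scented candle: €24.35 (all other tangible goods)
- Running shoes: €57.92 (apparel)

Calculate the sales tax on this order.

€11.03

Adhesive bandages €4.38: OTC medicine → 3.5% → €0.1533
Blazer €183.37: apparel, €110.00 or more → 5% → €9.1685
Scented candle €24.35: all other tangible goods → 7% → €1.7045
Running shoes €57.92: apparel, under €110.00 → 0% → €0.00
Unrounded tax sum = €11.0263 → €11.03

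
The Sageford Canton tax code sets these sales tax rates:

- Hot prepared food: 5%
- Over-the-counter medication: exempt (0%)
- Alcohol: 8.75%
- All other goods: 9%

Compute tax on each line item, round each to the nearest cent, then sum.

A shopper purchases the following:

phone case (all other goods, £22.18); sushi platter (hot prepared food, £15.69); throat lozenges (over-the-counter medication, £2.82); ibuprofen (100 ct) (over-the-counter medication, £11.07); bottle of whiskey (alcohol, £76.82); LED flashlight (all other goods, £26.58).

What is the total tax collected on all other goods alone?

£4.39

Phone case £22.18: all other goods → 9% → £2.00
LED flashlight £26.58: all other goods → 9% → £2.39
Tax on all other goods = £2.00 + £2.39 = £4.39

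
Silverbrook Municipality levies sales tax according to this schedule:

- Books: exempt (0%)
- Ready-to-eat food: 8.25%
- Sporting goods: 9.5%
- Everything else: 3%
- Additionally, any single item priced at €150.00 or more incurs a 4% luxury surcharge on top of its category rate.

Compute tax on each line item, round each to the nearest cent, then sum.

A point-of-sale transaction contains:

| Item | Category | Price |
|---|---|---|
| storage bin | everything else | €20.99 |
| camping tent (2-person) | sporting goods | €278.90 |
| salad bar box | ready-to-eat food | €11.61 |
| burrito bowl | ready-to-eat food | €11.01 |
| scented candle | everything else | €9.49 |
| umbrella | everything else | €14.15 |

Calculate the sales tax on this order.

Storage bin €20.99: everything else → 3% → €0.63
Camping tent (2-person) €278.90: sporting goods → 9.5% + 4% surcharge = 13.5% → €37.65
Salad bar box €11.61: ready-to-eat food → 8.25% → €0.96
Burrito bowl €11.01: ready-to-eat food → 8.25% → €0.91
Scented candle €9.49: everything else → 3% → €0.28
Umbrella €14.15: everything else → 3% → €0.42
Total tax = €0.63 + €37.65 + €0.96 + €0.91 + €0.28 + €0.42 = €40.85

€40.85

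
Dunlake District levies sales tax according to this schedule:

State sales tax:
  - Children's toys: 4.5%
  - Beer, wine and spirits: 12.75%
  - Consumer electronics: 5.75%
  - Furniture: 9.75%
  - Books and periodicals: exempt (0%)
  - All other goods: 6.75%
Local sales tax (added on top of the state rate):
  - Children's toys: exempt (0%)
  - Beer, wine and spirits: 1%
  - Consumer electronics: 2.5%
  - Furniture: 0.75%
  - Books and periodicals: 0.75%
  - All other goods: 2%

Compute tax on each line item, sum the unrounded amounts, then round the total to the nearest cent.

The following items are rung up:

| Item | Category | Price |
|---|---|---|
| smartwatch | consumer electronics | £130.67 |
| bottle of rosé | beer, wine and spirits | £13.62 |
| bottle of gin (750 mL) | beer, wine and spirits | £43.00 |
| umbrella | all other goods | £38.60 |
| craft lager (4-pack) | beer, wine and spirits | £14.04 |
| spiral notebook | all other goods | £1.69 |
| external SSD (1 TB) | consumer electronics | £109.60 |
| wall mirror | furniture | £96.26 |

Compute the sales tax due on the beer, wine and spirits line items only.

£9.72

Bottle of rosé £13.62: beer, wine and spirits → 12.75% + 1% local = 13.75% → £1.87275
Bottle of gin (750 mL) £43.00: beer, wine and spirits → 12.75% + 1% local = 13.75% → £5.9125
Craft lager (4-pack) £14.04: beer, wine and spirits → 12.75% + 1% local = 13.75% → £1.9305
Tax on beer, wine and spirits: unrounded sum = £9.71575 → £9.72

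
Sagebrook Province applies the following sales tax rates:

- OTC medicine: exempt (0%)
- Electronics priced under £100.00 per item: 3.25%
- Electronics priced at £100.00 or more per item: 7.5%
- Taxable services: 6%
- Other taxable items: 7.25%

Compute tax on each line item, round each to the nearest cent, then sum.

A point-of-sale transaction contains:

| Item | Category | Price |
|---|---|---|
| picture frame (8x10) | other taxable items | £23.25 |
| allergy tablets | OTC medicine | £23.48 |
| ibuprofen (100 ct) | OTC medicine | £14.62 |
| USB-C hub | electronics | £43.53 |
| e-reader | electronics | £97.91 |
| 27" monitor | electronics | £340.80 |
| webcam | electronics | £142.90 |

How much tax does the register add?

£42.56

Picture frame (8x10) £23.25: other taxable items → 7.25% → £1.69
Allergy tablets £23.48: OTC medicine → 0% → £0.00
Ibuprofen (100 ct) £14.62: OTC medicine → 0% → £0.00
USB-C hub £43.53: electronics, under £100.00 → 3.25% → £1.41
E-reader £97.91: electronics, under £100.00 → 3.25% → £3.18
27" monitor £340.80: electronics, £100.00 or more → 7.5% → £25.56
Webcam £142.90: electronics, £100.00 or more → 7.5% → £10.72
Total tax = £1.69 + £1.41 + £3.18 + £25.56 + £10.72 = £42.56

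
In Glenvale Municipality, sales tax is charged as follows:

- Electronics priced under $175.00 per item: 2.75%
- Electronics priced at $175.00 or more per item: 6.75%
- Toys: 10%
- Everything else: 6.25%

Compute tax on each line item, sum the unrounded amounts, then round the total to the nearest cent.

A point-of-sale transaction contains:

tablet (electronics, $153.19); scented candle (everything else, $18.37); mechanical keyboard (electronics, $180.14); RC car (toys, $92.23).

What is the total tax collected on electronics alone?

Tablet $153.19: electronics, under $175.00 → 2.75% → $4.212725
Mechanical keyboard $180.14: electronics, $175.00 or more → 6.75% → $12.15945
Tax on electronics: unrounded sum = $16.372175 → $16.37

$16.37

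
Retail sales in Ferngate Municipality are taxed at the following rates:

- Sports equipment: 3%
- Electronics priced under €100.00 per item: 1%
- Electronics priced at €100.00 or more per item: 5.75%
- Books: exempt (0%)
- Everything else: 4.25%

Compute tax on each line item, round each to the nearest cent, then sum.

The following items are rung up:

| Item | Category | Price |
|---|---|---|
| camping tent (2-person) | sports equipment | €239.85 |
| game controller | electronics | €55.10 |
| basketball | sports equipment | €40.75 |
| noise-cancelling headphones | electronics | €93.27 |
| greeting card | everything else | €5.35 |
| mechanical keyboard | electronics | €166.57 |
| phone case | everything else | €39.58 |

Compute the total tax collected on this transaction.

€21.39

Camping tent (2-person) €239.85: sports equipment → 3% → €7.20
Game controller €55.10: electronics, under €100.00 → 1% → €0.55
Basketball €40.75: sports equipment → 3% → €1.22
Noise-cancelling headphones €93.27: electronics, under €100.00 → 1% → €0.93
Greeting card €5.35: everything else → 4.25% → €0.23
Mechanical keyboard €166.57: electronics, €100.00 or more → 5.75% → €9.58
Phone case €39.58: everything else → 4.25% → €1.68
Total tax = €7.20 + €0.55 + €1.22 + €0.93 + €0.23 + €9.58 + €1.68 = €21.39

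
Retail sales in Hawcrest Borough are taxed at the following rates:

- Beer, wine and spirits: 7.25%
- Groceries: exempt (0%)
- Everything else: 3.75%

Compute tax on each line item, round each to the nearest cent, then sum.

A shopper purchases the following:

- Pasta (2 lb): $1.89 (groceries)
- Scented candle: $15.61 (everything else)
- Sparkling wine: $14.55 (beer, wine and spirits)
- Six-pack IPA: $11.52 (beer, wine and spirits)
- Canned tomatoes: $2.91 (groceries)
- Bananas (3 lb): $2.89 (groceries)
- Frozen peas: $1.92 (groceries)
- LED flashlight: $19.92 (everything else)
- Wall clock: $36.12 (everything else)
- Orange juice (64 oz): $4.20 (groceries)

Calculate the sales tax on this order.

$4.58

Pasta (2 lb) $1.89: groceries → 0% → $0.00
Scented candle $15.61: everything else → 3.75% → $0.59
Sparkling wine $14.55: beer, wine and spirits → 7.25% → $1.05
Six-pack IPA $11.52: beer, wine and spirits → 7.25% → $0.84
Canned tomatoes $2.91: groceries → 0% → $0.00
Bananas (3 lb) $2.89: groceries → 0% → $0.00
Frozen peas $1.92: groceries → 0% → $0.00
LED flashlight $19.92: everything else → 3.75% → $0.75
Wall clock $36.12: everything else → 3.75% → $1.35
Orange juice (64 oz) $4.20: groceries → 0% → $0.00
Total tax = $0.59 + $1.05 + $0.84 + $0.75 + $1.35 = $4.58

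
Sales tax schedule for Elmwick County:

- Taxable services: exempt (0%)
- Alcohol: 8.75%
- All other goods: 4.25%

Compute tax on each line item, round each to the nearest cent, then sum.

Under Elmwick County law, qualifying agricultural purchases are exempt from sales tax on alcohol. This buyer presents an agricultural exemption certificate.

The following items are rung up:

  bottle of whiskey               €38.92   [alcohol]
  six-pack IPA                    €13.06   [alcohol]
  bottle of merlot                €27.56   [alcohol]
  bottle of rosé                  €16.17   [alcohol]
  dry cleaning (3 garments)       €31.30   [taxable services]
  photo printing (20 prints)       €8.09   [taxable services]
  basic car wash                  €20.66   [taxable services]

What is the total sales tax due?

€0.00

Bottle of whiskey €38.92: alcohol, buyer-exempt → 0% → €0.00
Six-pack IPA €13.06: alcohol, buyer-exempt → 0% → €0.00
Bottle of merlot €27.56: alcohol, buyer-exempt → 0% → €0.00
Bottle of rosé €16.17: alcohol, buyer-exempt → 0% → €0.00
Dry cleaning (3 garments) €31.30: taxable services → 0% → €0.00
Photo printing (20 prints) €8.09: taxable services → 0% → €0.00
Basic car wash €20.66: taxable services → 0% → €0.00
Total tax = €0.00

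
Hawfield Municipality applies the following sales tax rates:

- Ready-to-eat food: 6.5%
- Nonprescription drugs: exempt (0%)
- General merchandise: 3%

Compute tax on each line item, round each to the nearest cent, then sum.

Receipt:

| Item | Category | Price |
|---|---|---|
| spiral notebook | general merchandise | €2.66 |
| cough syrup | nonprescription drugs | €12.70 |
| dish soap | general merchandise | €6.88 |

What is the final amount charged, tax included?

€22.53

Spiral notebook €2.66: general merchandise → 3% → €0.08
Cough syrup €12.70: nonprescription drugs → 0% → €0.00
Dish soap €6.88: general merchandise → 3% → €0.21
Subtotal = €22.24; tax = €0.29; total due = €22.53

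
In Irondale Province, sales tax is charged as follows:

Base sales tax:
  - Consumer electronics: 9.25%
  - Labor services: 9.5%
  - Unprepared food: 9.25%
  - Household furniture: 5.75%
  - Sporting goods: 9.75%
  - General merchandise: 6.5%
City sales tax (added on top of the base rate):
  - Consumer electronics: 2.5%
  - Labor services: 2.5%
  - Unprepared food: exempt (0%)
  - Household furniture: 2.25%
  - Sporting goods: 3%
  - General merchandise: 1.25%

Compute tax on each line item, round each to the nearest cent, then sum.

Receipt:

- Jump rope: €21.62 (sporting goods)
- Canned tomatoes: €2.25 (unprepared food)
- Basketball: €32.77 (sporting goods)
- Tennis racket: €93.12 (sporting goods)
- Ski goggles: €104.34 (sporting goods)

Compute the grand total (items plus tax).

€286.42

Jump rope €21.62: sporting goods → 9.75% + 3% city = 12.75% → €2.76
Canned tomatoes €2.25: unprepared food → 9.25% + 0% city = 9.25% → €0.21
Basketball €32.77: sporting goods → 9.75% + 3% city = 12.75% → €4.18
Tennis racket €93.12: sporting goods → 9.75% + 3% city = 12.75% → €11.87
Ski goggles €104.34: sporting goods → 9.75% + 3% city = 12.75% → €13.30
Subtotal = €254.10; tax = €32.32; total due = €286.42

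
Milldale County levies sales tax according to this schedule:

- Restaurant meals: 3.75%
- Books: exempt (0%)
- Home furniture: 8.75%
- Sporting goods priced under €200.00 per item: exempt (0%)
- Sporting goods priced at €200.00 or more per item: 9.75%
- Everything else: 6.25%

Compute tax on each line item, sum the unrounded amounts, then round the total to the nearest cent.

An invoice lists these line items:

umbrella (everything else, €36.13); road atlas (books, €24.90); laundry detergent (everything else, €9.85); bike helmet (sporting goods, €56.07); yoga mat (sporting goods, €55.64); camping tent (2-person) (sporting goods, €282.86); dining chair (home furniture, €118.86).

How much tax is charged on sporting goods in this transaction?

€27.58

Bike helmet €56.07: sporting goods, under €200.00 → 0% → €0.00
Yoga mat €55.64: sporting goods, under €200.00 → 0% → €0.00
Camping tent (2-person) €282.86: sporting goods, €200.00 or more → 9.75% → €27.57885
Tax on sporting goods: unrounded sum = €27.57885 → €27.58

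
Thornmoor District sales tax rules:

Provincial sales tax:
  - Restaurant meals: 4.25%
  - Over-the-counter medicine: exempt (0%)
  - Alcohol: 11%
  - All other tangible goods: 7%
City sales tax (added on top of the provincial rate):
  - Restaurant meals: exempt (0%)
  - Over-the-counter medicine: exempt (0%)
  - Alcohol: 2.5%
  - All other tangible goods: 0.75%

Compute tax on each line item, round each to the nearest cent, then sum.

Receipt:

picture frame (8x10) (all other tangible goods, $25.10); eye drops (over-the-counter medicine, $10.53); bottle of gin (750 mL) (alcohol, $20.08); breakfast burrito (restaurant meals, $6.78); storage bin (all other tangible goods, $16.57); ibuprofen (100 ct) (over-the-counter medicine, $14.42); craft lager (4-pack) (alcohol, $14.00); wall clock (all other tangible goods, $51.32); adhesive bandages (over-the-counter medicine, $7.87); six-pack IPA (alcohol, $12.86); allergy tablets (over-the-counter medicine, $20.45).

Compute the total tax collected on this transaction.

Picture frame (8x10) $25.10: all other tangible goods → 7% + 0.75% city = 7.75% → $1.95
Eye drops $10.53: over-the-counter medicine → 0% + 0% city = 0% → $0.00
Bottle of gin (750 mL) $20.08: alcohol → 11% + 2.5% city = 13.5% → $2.71
Breakfast burrito $6.78: restaurant meals → 4.25% + 0% city = 4.25% → $0.29
Storage bin $16.57: all other tangible goods → 7% + 0.75% city = 7.75% → $1.28
Ibuprofen (100 ct) $14.42: over-the-counter medicine → 0% + 0% city = 0% → $0.00
Craft lager (4-pack) $14.00: alcohol → 11% + 2.5% city = 13.5% → $1.89
Wall clock $51.32: all other tangible goods → 7% + 0.75% city = 7.75% → $3.98
Adhesive bandages $7.87: over-the-counter medicine → 0% + 0% city = 0% → $0.00
Six-pack IPA $12.86: alcohol → 11% + 2.5% city = 13.5% → $1.74
Allergy tablets $20.45: over-the-counter medicine → 0% + 0% city = 0% → $0.00
Total tax = $1.95 + $2.71 + $0.29 + $1.28 + $1.89 + $3.98 + $1.74 = $13.84

$13.84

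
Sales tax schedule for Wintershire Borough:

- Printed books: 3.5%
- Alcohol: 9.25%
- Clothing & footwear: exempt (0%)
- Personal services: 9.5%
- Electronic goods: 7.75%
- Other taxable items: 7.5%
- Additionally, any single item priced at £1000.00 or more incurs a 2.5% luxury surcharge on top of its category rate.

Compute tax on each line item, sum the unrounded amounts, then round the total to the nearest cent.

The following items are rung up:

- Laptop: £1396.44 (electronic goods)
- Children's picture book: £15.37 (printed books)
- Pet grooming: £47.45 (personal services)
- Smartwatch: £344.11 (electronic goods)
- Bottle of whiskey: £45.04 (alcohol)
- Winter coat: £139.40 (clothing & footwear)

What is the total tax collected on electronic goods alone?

Laptop £1396.44: electronic goods → 7.75% + 2.5% surcharge = 10.25% → £143.1351
Smartwatch £344.11: electronic goods → 7.75% → £26.668525
Tax on electronic goods: unrounded sum = £169.803625 → £169.80

£169.80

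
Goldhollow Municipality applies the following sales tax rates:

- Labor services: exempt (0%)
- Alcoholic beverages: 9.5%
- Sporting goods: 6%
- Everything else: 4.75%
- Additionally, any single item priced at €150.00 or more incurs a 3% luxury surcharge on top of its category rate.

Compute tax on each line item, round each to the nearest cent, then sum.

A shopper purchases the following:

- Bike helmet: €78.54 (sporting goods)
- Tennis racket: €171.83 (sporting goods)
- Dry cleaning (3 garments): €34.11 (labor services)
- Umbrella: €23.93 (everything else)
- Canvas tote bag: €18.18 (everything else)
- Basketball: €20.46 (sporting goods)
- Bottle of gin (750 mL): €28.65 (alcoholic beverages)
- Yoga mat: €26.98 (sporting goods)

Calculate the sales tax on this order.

Bike helmet €78.54: sporting goods → 6% → €4.71
Tennis racket €171.83: sporting goods → 6% + 3% surcharge = 9% → €15.46
Dry cleaning (3 garments) €34.11: labor services → 0% → €0.00
Umbrella €23.93: everything else → 4.75% → €1.14
Canvas tote bag €18.18: everything else → 4.75% → €0.86
Basketball €20.46: sporting goods → 6% → €1.23
Bottle of gin (750 mL) €28.65: alcoholic beverages → 9.5% → €2.72
Yoga mat €26.98: sporting goods → 6% → €1.62
Total tax = €4.71 + €15.46 + €1.14 + €0.86 + €1.23 + €2.72 + €1.62 = €27.74

€27.74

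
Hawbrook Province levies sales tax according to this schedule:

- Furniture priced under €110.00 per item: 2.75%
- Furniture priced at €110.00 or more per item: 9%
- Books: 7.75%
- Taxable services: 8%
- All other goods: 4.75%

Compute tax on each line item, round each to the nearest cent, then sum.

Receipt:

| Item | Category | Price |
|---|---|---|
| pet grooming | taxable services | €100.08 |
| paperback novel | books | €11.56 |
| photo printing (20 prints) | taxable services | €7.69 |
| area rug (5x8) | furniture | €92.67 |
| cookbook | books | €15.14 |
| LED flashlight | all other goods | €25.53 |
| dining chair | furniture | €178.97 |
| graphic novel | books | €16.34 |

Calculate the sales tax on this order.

€31.84

Pet grooming €100.08: taxable services → 8% → €8.01
Paperback novel €11.56: books → 7.75% → €0.90
Photo printing (20 prints) €7.69: taxable services → 8% → €0.62
Area rug (5x8) €92.67: furniture, under €110.00 → 2.75% → €2.55
Cookbook €15.14: books → 7.75% → €1.17
LED flashlight €25.53: all other goods → 4.75% → €1.21
Dining chair €178.97: furniture, €110.00 or more → 9% → €16.11
Graphic novel €16.34: books → 7.75% → €1.27
Total tax = €8.01 + €0.90 + €0.62 + €2.55 + €1.17 + €1.21 + €16.11 + €1.27 = €31.84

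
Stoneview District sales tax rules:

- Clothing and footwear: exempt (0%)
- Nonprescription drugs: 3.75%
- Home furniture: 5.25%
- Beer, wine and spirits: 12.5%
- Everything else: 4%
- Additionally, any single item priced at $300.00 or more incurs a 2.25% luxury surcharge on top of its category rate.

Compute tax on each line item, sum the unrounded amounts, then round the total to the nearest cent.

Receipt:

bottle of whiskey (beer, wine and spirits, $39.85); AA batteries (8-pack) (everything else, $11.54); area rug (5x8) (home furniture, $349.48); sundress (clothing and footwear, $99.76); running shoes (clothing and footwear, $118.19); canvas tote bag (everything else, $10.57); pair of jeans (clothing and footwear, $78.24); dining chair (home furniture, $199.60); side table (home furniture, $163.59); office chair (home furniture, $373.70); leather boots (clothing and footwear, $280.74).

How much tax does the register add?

$79.17

Bottle of whiskey $39.85: beer, wine and spirits → 12.5% → $4.98125
AA batteries (8-pack) $11.54: everything else → 4% → $0.4616
Area rug (5x8) $349.48: home furniture → 5.25% + 2.25% surcharge = 7.5% → $26.211
Sundress $99.76: clothing and footwear → 0% → $0.00
Running shoes $118.19: clothing and footwear → 0% → $0.00
Canvas tote bag $10.57: everything else → 4% → $0.4228
Pair of jeans $78.24: clothing and footwear → 0% → $0.00
Dining chair $199.60: home furniture → 5.25% → $10.479
Side table $163.59: home furniture → 5.25% → $8.588475
Office chair $373.70: home furniture → 5.25% + 2.25% surcharge = 7.5% → $28.0275
Leather boots $280.74: clothing and footwear → 0% → $0.00
Unrounded tax sum = $79.171625 → $79.17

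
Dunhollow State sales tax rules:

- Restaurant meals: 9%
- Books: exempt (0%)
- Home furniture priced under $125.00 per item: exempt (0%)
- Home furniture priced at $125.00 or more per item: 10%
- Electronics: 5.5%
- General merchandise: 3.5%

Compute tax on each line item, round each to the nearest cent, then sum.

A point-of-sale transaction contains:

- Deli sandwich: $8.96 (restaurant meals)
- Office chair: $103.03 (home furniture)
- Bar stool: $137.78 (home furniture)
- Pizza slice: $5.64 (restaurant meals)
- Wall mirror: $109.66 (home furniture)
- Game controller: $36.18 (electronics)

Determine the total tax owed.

Deli sandwich $8.96: restaurant meals → 9% → $0.81
Office chair $103.03: home furniture, under $125.00 → 0% → $0.00
Bar stool $137.78: home furniture, $125.00 or more → 10% → $13.78
Pizza slice $5.64: restaurant meals → 9% → $0.51
Wall mirror $109.66: home furniture, under $125.00 → 0% → $0.00
Game controller $36.18: electronics → 5.5% → $1.99
Total tax = $0.81 + $13.78 + $0.51 + $1.99 = $17.09

$17.09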